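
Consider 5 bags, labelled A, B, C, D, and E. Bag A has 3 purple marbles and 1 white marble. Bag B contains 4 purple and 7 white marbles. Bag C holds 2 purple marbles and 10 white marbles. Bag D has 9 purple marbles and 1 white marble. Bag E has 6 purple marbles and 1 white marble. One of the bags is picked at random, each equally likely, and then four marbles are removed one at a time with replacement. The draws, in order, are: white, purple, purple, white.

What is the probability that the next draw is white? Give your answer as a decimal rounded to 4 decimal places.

0.4721

Compute the likelihood of the observed sequence for each case: P(data | bag A) = (1/4)(3/4)(3/4)(1/4) = 0.035156; P(data | bag B) = (7/11)(4/11)(4/11)(7/11) = 0.053548; P(data | bag C) = (10/12)(2/12)(2/12)(10/12) = 0.01929; P(data | bag D) = (1/10)(9/10)(9/10)(1/10) = 0.0081; P(data | bag E) = (1/7)(6/7)(6/7)(1/7) = 0.014994.
Weighting by the prior gives 1/5 · 0.035156 = 0.0070313, 1/5 · 0.053548 = 0.01071, 1/5 · 0.01929 = 0.003858, 1/5 · 0.0081 = 0.00162, 1/5 · 0.014994 = 0.0029988; with total 0.026218.
Normalising, the posterior is P(bag A | data) = 0.26819, P(bag B | data) = 0.40849, P(bag C | data) = 0.14715, P(bag D | data) = 0.06179, P(bag E | data) = 0.11438.
So P(white next | data) = Σ P(white next | H) P(H | data) = (1/4)(0.26819) + (7/11)(0.40849) + (5/6)(0.14715) + (1/10)(0.06179) + (1/7)(0.11438) = 0.47214.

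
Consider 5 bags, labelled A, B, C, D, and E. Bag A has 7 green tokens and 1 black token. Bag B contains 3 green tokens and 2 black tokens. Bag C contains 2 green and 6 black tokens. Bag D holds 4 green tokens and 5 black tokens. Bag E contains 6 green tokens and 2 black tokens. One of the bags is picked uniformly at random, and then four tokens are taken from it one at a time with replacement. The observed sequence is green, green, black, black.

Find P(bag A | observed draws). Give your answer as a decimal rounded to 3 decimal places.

0.060

Compute the likelihood of the observed sequence for each case: P(data | bag A) = (7/8)(7/8)(1/8)(1/8) = 0.011963; P(data | bag B) = (3/5)(3/5)(2/5)(2/5) = 0.0576; P(data | bag C) = (2/8)(2/8)(6/8)(6/8) = 0.035156; P(data | bag D) = (4/9)(4/9)(5/9)(5/9) = 0.060966; P(data | bag E) = (6/8)(6/8)(2/8)(2/8) = 0.035156.
The prior-weighted likelihoods are 1/5 · 0.011963 = 0.0023926, 1/5 · 0.0576 = 0.01152, 1/5 · 0.035156 = 0.0070313, 1/5 · 0.060966 = 0.012193, 1/5 · 0.035156 = 0.0070313; with total 0.040168.
Hence P(bag A | data) = (0.0023926) / (0.040168) = 0.059564.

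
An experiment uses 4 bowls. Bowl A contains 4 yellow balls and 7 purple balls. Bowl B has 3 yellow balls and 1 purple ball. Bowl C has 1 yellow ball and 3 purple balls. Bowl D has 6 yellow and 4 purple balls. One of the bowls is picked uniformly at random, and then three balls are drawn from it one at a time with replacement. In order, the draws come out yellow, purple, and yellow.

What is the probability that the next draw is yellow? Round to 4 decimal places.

The likelihood of the observed sequence under each hypothesis: P(data | bowl A) = (4/11)(7/11)(4/11) = 0.084147; P(data | bowl B) = (3/4)(1/4)(3/4) = 0.14062; P(data | bowl C) = (1/4)(3/4)(1/4) = 0.046875; P(data | bowl D) = (6/10)(4/10)(6/10) = 0.144.
Multiplying each by its prior: 1/4 · 0.084147 = 0.021037, 1/4 · 0.14062 = 0.035156, 1/4 · 0.046875 = 0.011719, 1/4 · 0.144 = 0.036; with total 0.10391.
Dividing through by the total gives posterior P(bowl A | data) = 0.20245, P(bowl B | data) = 0.33833, P(bowl C | data) = 0.11278, P(bowl D | data) = 0.34645.
Averaging over the posterior, P(yellow next | data) = (4/11)(0.20245) + (3/4)(0.33833) + (1/4)(0.11278) + (3/5)(0.34645) = 0.56343.

0.5634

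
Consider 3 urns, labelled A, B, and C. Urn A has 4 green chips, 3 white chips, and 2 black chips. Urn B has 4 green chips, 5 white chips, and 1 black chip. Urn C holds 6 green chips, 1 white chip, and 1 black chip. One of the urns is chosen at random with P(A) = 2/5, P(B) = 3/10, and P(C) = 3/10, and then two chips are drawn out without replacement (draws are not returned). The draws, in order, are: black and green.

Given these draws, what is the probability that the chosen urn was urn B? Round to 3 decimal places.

0.148

For each hypothesis, P(data | H) works out to: P(data | urn A) = (2/9)(4/8) = 0.11111; P(data | urn B) = (1/10)(4/9) = 0.044444; P(data | urn C) = (1/8)(6/7) = 0.10714.
The prior-weighted likelihoods are 2/5 · 0.11111 = 0.044444, 3/10 · 0.044444 = 0.013333, 3/10 · 0.10714 = 0.032143; with total 0.089921.
By Bayes' rule, P(urn B | data) = (0.013333) / (0.089921) = 0.14828.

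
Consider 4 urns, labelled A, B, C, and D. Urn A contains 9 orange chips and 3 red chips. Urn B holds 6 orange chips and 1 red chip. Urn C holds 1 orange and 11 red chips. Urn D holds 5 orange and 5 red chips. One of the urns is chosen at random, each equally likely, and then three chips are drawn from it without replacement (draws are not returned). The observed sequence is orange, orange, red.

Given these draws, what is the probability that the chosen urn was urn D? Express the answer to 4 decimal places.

0.3118

Compute the likelihood of the observed sequence for each case: P(data | urn A) = (9/12)(8/11)(3/10) = 0.16364; P(data | urn B) = (6/7)(5/6)(1/5) = 0.14286; P(data | urn C) = (1/12)(0/11) = 0; P(data | urn D) = (5/10)(4/9)(5/8) = 0.13889.
The prior-weighted likelihoods are 1/4 · 0.16364 = 0.040909, 1/4 · 0.14286 = 0.035714, 1/4 · 0 = 0, 1/4 · 0.13889 = 0.034722; these sum to 0.11135.
Hence P(urn D | data) = (0.034722) / (0.11135) = 0.31184.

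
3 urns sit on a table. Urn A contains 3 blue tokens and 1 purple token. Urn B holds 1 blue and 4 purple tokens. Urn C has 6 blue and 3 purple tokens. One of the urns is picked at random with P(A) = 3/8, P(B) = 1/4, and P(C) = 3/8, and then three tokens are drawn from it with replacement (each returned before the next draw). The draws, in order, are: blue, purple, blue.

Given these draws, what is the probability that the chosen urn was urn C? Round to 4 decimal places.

For each hypothesis, P(data | H) works out to: P(data | urn A) = (3/4)(1/4)(3/4) = 0.14062; P(data | urn B) = (1/5)(4/5)(1/5) = 0.032; P(data | urn C) = (6/9)(3/9)(6/9) = 0.14815.
Weighting by the prior gives 3/8 · 0.14062 = 0.052734, 1/4 · 0.032 = 0.008, 3/8 · 0.14815 = 0.055556; summing to 0.11629.
Therefore the posterior P(urn C | data) = (0.055556) / (0.11629) = 0.47773.

0.4777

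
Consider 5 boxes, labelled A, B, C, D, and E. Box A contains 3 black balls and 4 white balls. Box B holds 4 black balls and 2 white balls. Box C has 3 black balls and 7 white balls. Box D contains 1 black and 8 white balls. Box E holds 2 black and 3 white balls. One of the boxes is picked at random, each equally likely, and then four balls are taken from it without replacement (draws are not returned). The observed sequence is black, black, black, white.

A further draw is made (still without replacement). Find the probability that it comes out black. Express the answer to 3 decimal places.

0.392

Under each hypothesis, the probability of the observed sequence is: P(data | box A) = (3/7)(2/6)(1/5)(4/4) = 0.028571; P(data | box B) = (4/6)(3/5)(2/4)(2/3) = 0.13333; P(data | box C) = (3/10)(2/9)(1/8)(7/7) = 0.0083333; P(data | box D) = (1/9)(0/8) = 0; P(data | box E) = (2/5)(1/4)(0/3) = 0.
Weighting by the prior gives 1/5 · 0.028571 = 0.0057143, 1/5 · 0.13333 = 0.026667, 1/5 · 0.0083333 = 0.0016667, 1/5 · 0 = 0, 1/5 · 0 = 0; with total 0.034048.
Normalising, the posterior is P(box A | data) = 0.16783, P(box B | data) = 0.78322, P(box C | data) = 0.048951, P(box D | data) = 0, P(box E | data) = 0.
Averaging over the posterior, P(black next | data) = (0)(0.16783) + (1/2)(0.78322) + (0)(0.048951) = 0.39161.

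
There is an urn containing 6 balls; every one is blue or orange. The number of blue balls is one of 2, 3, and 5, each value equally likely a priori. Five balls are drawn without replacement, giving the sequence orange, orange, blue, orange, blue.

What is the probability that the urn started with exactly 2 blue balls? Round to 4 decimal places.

Under each hypothesis, the probability of the observed sequence is: P(data | r = 2) = (4/6)(3/5)(2/4)(2/3)(1/2) = 1/15; P(data | r = 3) = (3/6)(2/5)(3/4)(1/3)(2/2) = 1/20; P(data | r = 5) = (1/6)(0/5) = 0.
Weighting by the prior gives 1/3 · 1/15 = 1/45, 1/3 · 1/20 = 1/60, 1/3 · 0 = 0; these sum to 7/180.
Hence P(r = 2 | data) = (1/45) / (7/180) = 4/7.

0.5714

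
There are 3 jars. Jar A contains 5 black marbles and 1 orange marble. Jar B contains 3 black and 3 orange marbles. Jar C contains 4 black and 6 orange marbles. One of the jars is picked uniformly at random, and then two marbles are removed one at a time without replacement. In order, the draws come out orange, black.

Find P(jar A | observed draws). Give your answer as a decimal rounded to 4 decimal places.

For each hypothesis, P(data | H) works out to: P(data | jar A) = (1/6)(5/5) = 1/6; P(data | jar B) = (3/6)(3/5) = 3/10; P(data | jar C) = (6/10)(4/9) = 4/15.
The prior-weighted likelihoods are 1/3 · 1/6 = 1/18, 1/3 · 3/10 = 1/10, 1/3 · 4/15 = 4/45; summing to 11/45.
So P(jar A | data) = (1/18) / (11/45) = 5/22.

0.2273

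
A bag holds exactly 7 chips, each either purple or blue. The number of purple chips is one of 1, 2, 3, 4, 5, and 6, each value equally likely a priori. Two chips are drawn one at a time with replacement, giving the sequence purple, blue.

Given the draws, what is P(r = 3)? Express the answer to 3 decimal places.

0.214

The likelihood of the observed sequence under each hypothesis: P(data | r = 1) = (1/7)(6/7) = 6/49; P(data | r = 2) = (2/7)(5/7) = 10/49; P(data | r = 3) = (3/7)(4/7) = 12/49; P(data | r = 4) = (4/7)(3/7) = 12/49; P(data | r = 5) = (5/7)(2/7) = 10/49; P(data | r = 6) = (6/7)(1/7) = 6/49.
Multiplying each by its prior: 1/6 · 6/49 = 1/49, 1/6 · 10/49 = 5/147, 1/6 · 12/49 = 2/49, 1/6 · 12/49 = 2/49, 1/6 · 10/49 = 5/147, 1/6 · 6/49 = 1/49; summing to 4/21.
So P(r = 3 | data) = (2/49) / (4/21) = 3/14.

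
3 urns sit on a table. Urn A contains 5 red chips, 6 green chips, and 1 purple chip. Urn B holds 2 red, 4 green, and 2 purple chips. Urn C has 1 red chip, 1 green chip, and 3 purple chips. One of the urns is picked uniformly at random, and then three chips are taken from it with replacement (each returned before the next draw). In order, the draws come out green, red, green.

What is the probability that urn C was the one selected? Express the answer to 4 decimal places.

0.0458

Compute the likelihood of the observed sequence for each case: P(data | urn A) = (6/12)(5/12)(6/12) = 0.10417; P(data | urn B) = (4/8)(2/8)(4/8) = 0.0625; P(data | urn C) = (1/5)(1/5)(1/5) = 0.008.
Multiplying each by its prior: 1/3 · 0.10417 = 0.034722, 1/3 · 0.0625 = 0.020833, 1/3 · 0.008 = 0.0026667; these sum to 0.058222.
By Bayes' rule, P(urn C | data) = (0.0026667) / (0.058222) = 0.045802.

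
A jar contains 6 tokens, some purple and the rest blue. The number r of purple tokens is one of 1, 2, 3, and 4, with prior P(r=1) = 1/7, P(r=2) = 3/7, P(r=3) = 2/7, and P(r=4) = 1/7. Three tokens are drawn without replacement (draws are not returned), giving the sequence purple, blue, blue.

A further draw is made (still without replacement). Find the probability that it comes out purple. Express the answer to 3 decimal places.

Under each hypothesis, the probability of the observed sequence is: P(data | r = 1) = (1/6)(5/5)(4/4) = 1/6; P(data | r = 2) = (2/6)(4/5)(3/4) = 1/5; P(data | r = 3) = (3/6)(3/5)(2/4) = 3/20; P(data | r = 4) = (4/6)(2/5)(1/4) = 1/15.
The prior-weighted likelihoods are 1/7 · 1/6 = 1/42, 3/7 · 1/5 = 3/35, 2/7 · 3/20 = 3/70, 1/7 · 1/15 = 1/105; with total 17/105.
Dividing through by the total gives posterior P(r = 1 | data) = 5/34, P(r = 2 | data) = 9/17, P(r = 3 | data) = 9/34, P(r = 4 | data) = 1/17.
The predictive probability is P(purple next | data) = (0)(5/34) + (1/3)(9/17) + (2/3)(9/34) + (1)(1/17) = 7/17.

0.412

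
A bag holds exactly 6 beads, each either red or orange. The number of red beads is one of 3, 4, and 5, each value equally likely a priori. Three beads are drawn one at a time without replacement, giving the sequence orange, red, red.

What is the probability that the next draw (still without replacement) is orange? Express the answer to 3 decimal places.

The likelihood of the observed sequence under each hypothesis: P(data | r = 3) = (3/6)(3/5)(2/4) = 3/20; P(data | r = 4) = (2/6)(4/5)(3/4) = 1/5; P(data | r = 5) = (1/6)(5/5)(4/4) = 1/6.
Weighting by the prior gives 1/3 · 3/20 = 1/20, 1/3 · 1/5 = 1/15, 1/3 · 1/6 = 1/18; summing to 31/180.
Normalising, the posterior is P(r = 3 | data) = 9/31, P(r = 4 | data) = 12/31, P(r = 5 | data) = 10/31.
Averaging over the posterior, P(orange next | data) = (2/3)(9/31) + (1/3)(12/31) + (0)(10/31) = 10/31.

0.323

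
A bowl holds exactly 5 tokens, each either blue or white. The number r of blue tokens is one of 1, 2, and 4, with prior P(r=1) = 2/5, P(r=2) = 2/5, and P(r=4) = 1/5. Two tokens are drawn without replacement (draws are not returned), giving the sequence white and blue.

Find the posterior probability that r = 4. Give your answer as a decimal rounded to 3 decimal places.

The likelihood of the observed sequence under each hypothesis: P(data | r = 1) = (4/5)(1/4) = 1/5; P(data | r = 2) = (3/5)(2/4) = 3/10; P(data | r = 4) = (1/5)(4/4) = 1/5.
The prior-weighted likelihoods are 2/5 · 1/5 = 2/25, 2/5 · 3/10 = 3/25, 1/5 · 1/5 = 1/25; with total 6/25.
Hence P(r = 4 | data) = (1/25) / (6/25) = 1/6.

0.167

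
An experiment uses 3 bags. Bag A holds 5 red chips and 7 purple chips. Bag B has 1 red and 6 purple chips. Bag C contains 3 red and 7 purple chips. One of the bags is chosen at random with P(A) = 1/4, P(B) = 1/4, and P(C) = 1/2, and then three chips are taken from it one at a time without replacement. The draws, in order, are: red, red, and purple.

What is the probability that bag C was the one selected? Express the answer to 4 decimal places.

The likelihood of the observed sequence under each hypothesis: P(data | bag A) = (5/12)(4/11)(7/10) = 7/66; P(data | bag B) = (1/7)(0/6) = 0; P(data | bag C) = (3/10)(2/9)(7/8) = 7/120.
Multiplying each by its prior: 1/4 · 7/66 = 7/264, 1/4 · 0 = 0, 1/2 · 7/120 = 7/240; with total 49/880.
Hence P(bag C | data) = (7/240) / (49/880) = 11/21.

0.5238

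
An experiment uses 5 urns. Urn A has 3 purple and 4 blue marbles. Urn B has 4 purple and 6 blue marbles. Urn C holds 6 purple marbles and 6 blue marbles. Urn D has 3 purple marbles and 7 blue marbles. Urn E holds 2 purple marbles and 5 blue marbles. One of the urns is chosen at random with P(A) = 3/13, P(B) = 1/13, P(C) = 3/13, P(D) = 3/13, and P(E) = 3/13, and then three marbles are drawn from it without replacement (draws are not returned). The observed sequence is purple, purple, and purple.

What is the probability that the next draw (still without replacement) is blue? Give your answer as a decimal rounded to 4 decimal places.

Under each hypothesis, the probability of the observed sequence is: P(data | urn A) = (3/7)(2/6)(1/5) = 0.028571; P(data | urn B) = (4/10)(3/9)(2/8) = 0.033333; P(data | urn C) = (6/12)(5/11)(4/10) = 0.090909; P(data | urn D) = (3/10)(2/9)(1/8) = 0.0083333; P(data | urn E) = (2/7)(1/6)(0/5) = 0.
Multiplying each by its prior: 3/13 · 0.028571 = 0.0065934, 1/13 · 0.033333 = 0.0025641, 3/13 · 0.090909 = 0.020979, 3/13 · 0.0083333 = 0.0019231, 3/13 · 0 = 0; with total 0.03206.
The posterior is then P(urn A | data) = 0.20566, P(urn B | data) = 0.079979, P(urn C | data) = 0.65438, P(urn D | data) = 0.059984, P(urn E | data) = 0.
Averaging over the posterior, P(blue next | data) = (1)(0.20566) + (6/7)(0.079979) + (2/3)(0.65438) + (1)(0.059984) = 0.77045.

0.7704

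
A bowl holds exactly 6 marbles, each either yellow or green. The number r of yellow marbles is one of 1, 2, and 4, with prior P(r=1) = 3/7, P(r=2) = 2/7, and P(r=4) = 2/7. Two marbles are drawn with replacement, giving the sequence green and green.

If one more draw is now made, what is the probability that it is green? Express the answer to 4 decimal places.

For each hypothesis, P(data | H) works out to: P(data | r = 1) = (5/6)(5/6) = 25/36; P(data | r = 2) = (4/6)(4/6) = 4/9; P(data | r = 4) = (2/6)(2/6) = 1/9.
Weighting by the prior gives 3/7 · 25/36 = 25/84, 2/7 · 4/9 = 8/63, 2/7 · 1/9 = 2/63; these sum to 115/252.
Normalising, the posterior is P(r = 1 | data) = 15/23, P(r = 2 | data) = 32/115, P(r = 4 | data) = 8/115.
So P(green next | data) = Σ P(green next | H) P(H | data) = (5/6)(15/23) + (2/3)(32/115) + (1/3)(8/115) = 173/230.

0.7522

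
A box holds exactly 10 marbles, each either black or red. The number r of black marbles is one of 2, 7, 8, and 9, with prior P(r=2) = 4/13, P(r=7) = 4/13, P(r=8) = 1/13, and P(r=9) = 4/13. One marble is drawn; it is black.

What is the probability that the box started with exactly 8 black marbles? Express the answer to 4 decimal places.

For each hypothesis, P(data | H) works out to: P(data | r = 2) = (2/10) = 1/5; P(data | r = 7) = (7/10) = 7/10; P(data | r = 8) = (8/10) = 4/5; P(data | r = 9) = (9/10) = 9/10.
The prior-weighted likelihoods are 4/13 · 1/5 = 4/65, 4/13 · 7/10 = 14/65, 1/13 · 4/5 = 4/65, 4/13 · 9/10 = 18/65; these sum to 8/13.
Hence P(r = 8 | data) = (4/65) / (8/13) = 1/10.

0.1000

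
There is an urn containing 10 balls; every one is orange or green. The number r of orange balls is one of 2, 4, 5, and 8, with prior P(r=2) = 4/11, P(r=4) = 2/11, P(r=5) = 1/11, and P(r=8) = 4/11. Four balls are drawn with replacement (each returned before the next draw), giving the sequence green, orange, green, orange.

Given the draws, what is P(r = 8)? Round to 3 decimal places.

0.268

Compute the likelihood of the observed sequence for each case: P(data | r = 2) = (8/10)(2/10)(8/10)(2/10) = 0.0256; P(data | r = 4) = (6/10)(4/10)(6/10)(4/10) = 0.0576; P(data | r = 5) = (5/10)(5/10)(5/10)(5/10) = 0.0625; P(data | r = 8) = (2/10)(8/10)(2/10)(8/10) = 0.0256.
Weighting by the prior gives 4/11 · 0.0256 = 0.0093091, 2/11 · 0.0576 = 0.010473, 1/11 · 0.0625 = 0.0056818, 4/11 · 0.0256 = 0.0093091; these sum to 0.034773.
Hence P(r = 8 | data) = (0.0093091) / (0.034773) = 0.26771.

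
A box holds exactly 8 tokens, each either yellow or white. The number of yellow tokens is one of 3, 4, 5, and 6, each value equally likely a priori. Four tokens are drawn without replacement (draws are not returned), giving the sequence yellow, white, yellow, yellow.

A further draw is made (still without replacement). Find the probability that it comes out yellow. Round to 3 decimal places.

Compute the likelihood of the observed sequence for each case: P(data | r = 3) = (3/8)(5/7)(2/6)(1/5) = 1/56; P(data | r = 4) = (4/8)(4/7)(3/6)(2/5) = 2/35; P(data | r = 5) = (5/8)(3/7)(4/6)(3/5) = 3/28; P(data | r = 6) = (6/8)(2/7)(5/6)(4/5) = 1/7.
Weighting by the prior gives 1/4 · 1/56 = 1/224, 1/4 · 2/35 = 1/70, 1/4 · 3/28 = 3/112, 1/4 · 1/7 = 1/28; these sum to 13/160.
Dividing through by the total gives posterior P(r = 3 | data) = 5/91, P(r = 4 | data) = 16/91, P(r = 5 | data) = 30/91, P(r = 6 | data) = 40/91.
The predictive probability is P(yellow next | data) = (0)(5/91) + (1/4)(16/91) + (1/2)(30/91) + (3/4)(40/91) = 7/13.

0.538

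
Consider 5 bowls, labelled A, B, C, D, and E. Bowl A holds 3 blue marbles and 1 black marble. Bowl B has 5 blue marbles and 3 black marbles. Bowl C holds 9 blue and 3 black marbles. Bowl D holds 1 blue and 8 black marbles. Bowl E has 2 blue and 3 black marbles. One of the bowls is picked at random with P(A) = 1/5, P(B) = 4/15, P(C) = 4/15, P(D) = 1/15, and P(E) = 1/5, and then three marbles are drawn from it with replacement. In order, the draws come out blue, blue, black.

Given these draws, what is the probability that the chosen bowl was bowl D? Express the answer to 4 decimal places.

Under each hypothesis, the probability of the observed sequence is: P(data | bowl A) = (3/4)(3/4)(1/4) = 0.14062; P(data | bowl B) = (5/8)(5/8)(3/8) = 0.14648; P(data | bowl C) = (9/12)(9/12)(3/12) = 0.14062; P(data | bowl D) = (1/9)(1/9)(8/9) = 0.010974; P(data | bowl E) = (2/5)(2/5)(3/5) = 0.096.
The prior-weighted likelihoods are 1/5 · 0.14062 = 0.028125, 4/15 · 0.14648 = 0.039062, 4/15 · 0.14062 = 0.0375, 1/15 · 0.010974 = 0.0007316, 1/5 · 0.096 = 0.0192; with total 0.12462.
Therefore the posterior P(bowl D | data) = (0.0007316) / (0.12462) = 0.0058707.

0.0059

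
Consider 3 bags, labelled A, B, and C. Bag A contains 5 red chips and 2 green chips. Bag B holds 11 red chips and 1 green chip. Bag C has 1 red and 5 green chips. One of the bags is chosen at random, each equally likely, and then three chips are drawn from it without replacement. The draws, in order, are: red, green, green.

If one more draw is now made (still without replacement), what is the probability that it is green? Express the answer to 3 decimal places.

The likelihood of the observed sequence under each hypothesis: P(data | bag A) = (5/7)(2/6)(1/5) = 1/21; P(data | bag B) = (11/12)(1/11)(0/10) = 0; P(data | bag C) = (1/6)(5/5)(4/4) = 1/6.
The prior-weighted likelihoods are 1/3 · 1/21 = 1/63, 1/3 · 0 = 0, 1/3 · 1/6 = 1/18; summing to 1/14.
The posterior is then P(bag A | data) = 2/9, P(bag B | data) = 0, P(bag C | data) = 7/9.
So P(green next | data) = Σ P(green next | H) P(H | data) = (0)(2/9) + (1)(7/9) = 7/9.

0.778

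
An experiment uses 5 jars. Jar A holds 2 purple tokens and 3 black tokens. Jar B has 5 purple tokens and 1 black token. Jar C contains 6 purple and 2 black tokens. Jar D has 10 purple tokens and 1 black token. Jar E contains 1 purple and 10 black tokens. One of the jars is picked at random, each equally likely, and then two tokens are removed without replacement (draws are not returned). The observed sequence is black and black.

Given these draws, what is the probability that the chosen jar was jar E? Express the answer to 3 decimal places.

For each hypothesis, P(data | H) works out to: P(data | jar A) = (3/5)(2/4) = 0.3; P(data | jar B) = (1/6)(0/5) = 0; P(data | jar C) = (2/8)(1/7) = 0.035714; P(data | jar D) = (1/11)(0/10) = 0; P(data | jar E) = (10/11)(9/10) = 0.81818.
Multiplying each by its prior: 1/5 · 0.3 = 0.06, 1/5 · 0 = 0, 1/5 · 0.035714 = 0.0071429, 1/5 · 0 = 0, 1/5 · 0.81818 = 0.16364; summing to 0.23078.
So P(jar E | data) = (0.16364) / (0.23078) = 0.70906.

0.709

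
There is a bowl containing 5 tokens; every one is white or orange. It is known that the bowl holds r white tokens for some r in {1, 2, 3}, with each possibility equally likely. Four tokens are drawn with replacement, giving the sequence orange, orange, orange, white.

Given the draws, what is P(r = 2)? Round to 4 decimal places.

The likelihood of the observed sequence under each hypothesis: P(data | r = 1) = (4/5)(4/5)(4/5)(1/5) = 0.1024; P(data | r = 2) = (3/5)(3/5)(3/5)(2/5) = 0.0864; P(data | r = 3) = (2/5)(2/5)(2/5)(3/5) = 0.0384.
Multiplying each by its prior: 1/3 · 0.1024 = 0.034133, 1/3 · 0.0864 = 0.0288, 1/3 · 0.0384 = 0.0128; with total 0.075733.
Hence P(r = 2 | data) = (0.0288) / (0.075733) = 0.38028.

0.3803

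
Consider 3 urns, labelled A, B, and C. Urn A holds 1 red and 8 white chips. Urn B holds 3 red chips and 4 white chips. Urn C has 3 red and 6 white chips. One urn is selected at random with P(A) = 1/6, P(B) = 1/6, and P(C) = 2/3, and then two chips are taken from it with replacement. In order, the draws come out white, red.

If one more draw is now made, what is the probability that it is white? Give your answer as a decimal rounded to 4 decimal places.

0.6656

For each hypothesis, P(data | H) works out to: P(data | urn A) = (8/9)(1/9) = 0.098765; P(data | urn B) = (4/7)(3/7) = 0.2449; P(data | urn C) = (6/9)(3/9) = 0.22222.
The prior-weighted likelihoods are 1/6 · 0.098765 = 0.016461, 1/6 · 0.2449 = 0.040816, 2/3 · 0.22222 = 0.14815; with total 0.20543.
The posterior is then P(urn A | data) = 0.080131, P(urn B | data) = 0.19869, P(urn C | data) = 0.72118.
Averaging over the posterior, P(white next | data) = (8/9)(0.080131) + (4/7)(0.19869) + (2/3)(0.72118) = 0.66555.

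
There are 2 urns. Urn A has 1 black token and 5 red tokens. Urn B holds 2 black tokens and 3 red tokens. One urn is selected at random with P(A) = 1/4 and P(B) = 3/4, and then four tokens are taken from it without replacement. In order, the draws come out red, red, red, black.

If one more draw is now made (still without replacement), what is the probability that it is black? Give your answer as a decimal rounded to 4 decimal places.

The likelihood of the observed sequence under each hypothesis: P(data | urn A) = (5/6)(4/5)(3/4)(1/3) = 1/6; P(data | urn B) = (3/5)(2/4)(1/3)(2/2) = 1/10.
Weighting by the prior gives 1/4 · 1/6 = 1/24, 3/4 · 1/10 = 3/40; these sum to 7/60.
Normalising, the posterior is P(urn A | data) = 5/14, P(urn B | data) = 9/14.
Averaging over the posterior, P(black next | data) = (0)(5/14) + (1)(9/14) = 9/14.

0.6429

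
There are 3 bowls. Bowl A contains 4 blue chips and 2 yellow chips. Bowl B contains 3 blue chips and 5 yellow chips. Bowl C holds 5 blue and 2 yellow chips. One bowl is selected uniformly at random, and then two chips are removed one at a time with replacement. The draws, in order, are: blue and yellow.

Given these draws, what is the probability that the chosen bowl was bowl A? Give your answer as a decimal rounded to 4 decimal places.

0.3364

Under each hypothesis, the probability of the observed sequence is: P(data | bowl A) = (4/6)(2/6) = 0.22222; P(data | bowl B) = (3/8)(5/8) = 0.23438; P(data | bowl C) = (5/7)(2/7) = 0.20408.
Weighting by the prior gives 1/3 · 0.22222 = 0.074074, 1/3 · 0.23438 = 0.078125, 1/3 · 0.20408 = 0.068027; summing to 0.22023.
By Bayes' rule, P(bowl A | data) = (0.074074) / (0.22023) = 0.33635.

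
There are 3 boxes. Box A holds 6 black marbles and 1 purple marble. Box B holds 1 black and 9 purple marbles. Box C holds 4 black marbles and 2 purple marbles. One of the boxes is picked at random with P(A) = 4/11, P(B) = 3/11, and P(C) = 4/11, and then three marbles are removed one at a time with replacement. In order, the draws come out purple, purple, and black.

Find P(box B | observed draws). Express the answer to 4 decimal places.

The likelihood of the observed sequence under each hypothesis: P(data | box A) = (1/7)(1/7)(6/7) = 0.017493; P(data | box B) = (9/10)(9/10)(1/10) = 0.081; P(data | box C) = (2/6)(2/6)(4/6) = 0.074074.
Weighting by the prior gives 4/11 · 0.017493 = 0.006361, 3/11 · 0.081 = 0.022091, 4/11 · 0.074074 = 0.026936; summing to 0.055388.
Therefore the posterior P(box B | data) = (0.022091) / (0.055388) = 0.39884.

0.3988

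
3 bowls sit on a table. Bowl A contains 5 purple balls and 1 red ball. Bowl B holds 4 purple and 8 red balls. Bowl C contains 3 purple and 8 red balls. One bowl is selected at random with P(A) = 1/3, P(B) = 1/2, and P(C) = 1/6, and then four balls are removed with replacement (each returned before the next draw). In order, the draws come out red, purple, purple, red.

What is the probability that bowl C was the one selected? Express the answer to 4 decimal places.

Compute the likelihood of the observed sequence for each case: P(data | bowl A) = (1/6)(5/6)(5/6)(1/6) = 0.01929; P(data | bowl B) = (8/12)(4/12)(4/12)(8/12) = 0.049383; P(data | bowl C) = (8/11)(3/11)(3/11)(8/11) = 0.039342.
The prior-weighted likelihoods are 1/3 · 0.01929 = 0.00643, 1/2 · 0.049383 = 0.024691, 1/6 · 0.039342 = 0.0065569; with total 0.037678.
Hence P(bowl C | data) = (0.0065569) / (0.037678) = 0.17402.

0.1740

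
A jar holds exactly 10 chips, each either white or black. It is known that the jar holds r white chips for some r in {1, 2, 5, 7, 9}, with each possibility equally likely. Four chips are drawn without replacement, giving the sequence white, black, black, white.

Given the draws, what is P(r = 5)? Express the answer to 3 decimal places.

For each hypothesis, P(data | H) works out to: P(data | r = 1) = (1/10)(9/9)(8/8)(0/7) = 0; P(data | r = 2) = (2/10)(8/9)(7/8)(1/7) = 0.022222; P(data | r = 5) = (5/10)(5/9)(4/8)(4/7) = 0.079365; P(data | r = 7) = (7/10)(3/9)(2/8)(6/7) = 0.05; P(data | r = 9) = (9/10)(1/9)(0/8) = 0.
Multiplying each by its prior: 1/5 · 0 = 0, 1/5 · 0.022222 = 0.0044444, 1/5 · 0.079365 = 0.015873, 1/5 · 0.05 = 0.01, 1/5 · 0 = 0; these sum to 0.030317.
Hence P(r = 5 | data) = (0.015873) / (0.030317) = 0.52356.

0.524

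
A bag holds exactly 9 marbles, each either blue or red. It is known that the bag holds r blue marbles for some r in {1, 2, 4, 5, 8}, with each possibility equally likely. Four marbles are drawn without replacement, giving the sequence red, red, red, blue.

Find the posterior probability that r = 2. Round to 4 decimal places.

0.3763

Under each hypothesis, the probability of the observed sequence is: P(data | r = 1) = (8/9)(7/8)(6/7)(1/6) = 1/9; P(data | r = 2) = (7/9)(6/8)(5/7)(2/6) = 5/36; P(data | r = 4) = (5/9)(4/8)(3/7)(4/6) = 5/63; P(data | r = 5) = (4/9)(3/8)(2/7)(5/6) = 5/126; P(data | r = 8) = (1/9)(0/8) = 0.
The prior-weighted likelihoods are 1/5 · 1/9 = 1/45, 1/5 · 5/36 = 1/36, 1/5 · 5/63 = 1/63, 1/5 · 5/126 = 1/126, 1/5 · 0 = 0; these sum to 31/420.
So P(r = 2 | data) = (1/36) / (31/420) = 35/93.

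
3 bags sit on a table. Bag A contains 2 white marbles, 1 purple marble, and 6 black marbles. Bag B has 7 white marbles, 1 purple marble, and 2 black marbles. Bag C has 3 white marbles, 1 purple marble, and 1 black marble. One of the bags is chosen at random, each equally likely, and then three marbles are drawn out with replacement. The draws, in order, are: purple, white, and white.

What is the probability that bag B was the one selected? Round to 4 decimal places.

0.3874

Under each hypothesis, the probability of the observed sequence is: P(data | bag A) = (1/9)(2/9)(2/9) = 0.005487; P(data | bag B) = (1/10)(7/10)(7/10) = 0.049; P(data | bag C) = (1/5)(3/5)(3/5) = 0.072.
Weighting by the prior gives 1/3 · 0.005487 = 0.001829, 1/3 · 0.049 = 0.016333, 1/3 · 0.072 = 0.024; summing to 0.042162.
So P(bag B | data) = (0.016333) / (0.042162) = 0.38739.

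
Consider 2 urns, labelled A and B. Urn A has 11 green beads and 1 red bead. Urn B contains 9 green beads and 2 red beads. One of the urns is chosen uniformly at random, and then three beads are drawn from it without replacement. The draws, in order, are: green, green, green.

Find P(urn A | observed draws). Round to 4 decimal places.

0.5957

For each hypothesis, P(data | H) works out to: P(data | urn A) = (11/12)(10/11)(9/10) = 3/4; P(data | urn B) = (9/11)(8/10)(7/9) = 28/55.
Weighting by the prior gives 1/2 · 3/4 = 3/8, 1/2 · 28/55 = 14/55; summing to 277/440.
So P(urn A | data) = (3/8) / (277/440) = 165/277.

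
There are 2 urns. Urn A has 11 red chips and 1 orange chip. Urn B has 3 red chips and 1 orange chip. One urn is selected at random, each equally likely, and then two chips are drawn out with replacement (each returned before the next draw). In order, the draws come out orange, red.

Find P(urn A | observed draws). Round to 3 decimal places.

0.289

For each hypothesis, P(data | H) works out to: P(data | urn A) = (1/12)(11/12) = 11/144; P(data | urn B) = (1/4)(3/4) = 3/16.
The prior-weighted likelihoods are 1/2 · 11/144 = 11/288, 1/2 · 3/16 = 3/32; with total 19/144.
Therefore the posterior P(urn A | data) = (11/288) / (19/144) = 11/38.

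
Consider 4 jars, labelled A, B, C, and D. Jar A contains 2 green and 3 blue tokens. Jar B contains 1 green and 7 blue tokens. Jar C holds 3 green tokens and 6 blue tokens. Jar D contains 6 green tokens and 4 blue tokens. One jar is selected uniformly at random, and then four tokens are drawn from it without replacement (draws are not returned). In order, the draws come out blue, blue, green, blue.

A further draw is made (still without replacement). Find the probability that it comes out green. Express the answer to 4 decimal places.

Compute the likelihood of the observed sequence for each case: P(data | jar A) = (3/5)(2/4)(2/3)(1/2) = 0.1; P(data | jar B) = (7/8)(6/7)(1/6)(5/5) = 0.125; P(data | jar C) = (6/9)(5/8)(3/7)(4/6) = 0.11905; P(data | jar D) = (4/10)(3/9)(6/8)(2/7) = 0.028571.
Multiplying each by its prior: 1/4 · 0.1 = 0.025, 1/4 · 0.125 = 0.03125, 1/4 · 0.11905 = 0.029762, 1/4 · 0.028571 = 0.0071429; summing to 0.093155.
Normalising, the posterior is P(jar A | data) = 0.26837, P(jar B | data) = 0.33546, P(jar C | data) = 0.31949, P(jar D | data) = 0.076677.
Averaging over the posterior, P(green next | data) = (1)(0.26837) + (0)(0.33546) + (2/5)(0.31949) + (5/6)(0.076677) = 0.46006.

0.4601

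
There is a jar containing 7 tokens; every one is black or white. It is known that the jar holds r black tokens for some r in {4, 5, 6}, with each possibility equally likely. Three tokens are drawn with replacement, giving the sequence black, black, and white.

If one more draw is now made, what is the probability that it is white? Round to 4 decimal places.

For each hypothesis, P(data | H) works out to: P(data | r = 4) = (4/7)(4/7)(3/7) = 0.13994; P(data | r = 5) = (5/7)(5/7)(2/7) = 0.14577; P(data | r = 6) = (6/7)(6/7)(1/7) = 0.10496.
The prior-weighted likelihoods are 1/3 · 0.13994 = 0.046647, 1/3 · 0.14577 = 0.048591, 1/3 · 0.10496 = 0.034985; with total 0.13022.
Normalising, the posterior is P(r = 4 | data) = 0.35821, P(r = 5 | data) = 0.37313, P(r = 6 | data) = 0.26866.
The predictive probability is P(white next | data) = (3/7)(0.35821) + (2/7)(0.37313) + (1/7)(0.26866) = 0.29851.

0.2985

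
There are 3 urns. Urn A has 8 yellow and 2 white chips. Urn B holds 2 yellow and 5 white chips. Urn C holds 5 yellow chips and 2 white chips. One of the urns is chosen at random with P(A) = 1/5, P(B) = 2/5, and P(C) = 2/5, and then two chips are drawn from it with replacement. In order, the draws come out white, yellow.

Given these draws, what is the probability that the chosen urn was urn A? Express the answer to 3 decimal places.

The likelihood of the observed sequence under each hypothesis: P(data | urn A) = (2/10)(8/10) = 0.16; P(data | urn B) = (5/7)(2/7) = 0.20408; P(data | urn C) = (2/7)(5/7) = 0.20408.
Weighting by the prior gives 1/5 · 0.16 = 0.032, 2/5 · 0.20408 = 0.081633, 2/5 · 0.20408 = 0.081633; summing to 0.19527.
By Bayes' rule, P(urn A | data) = (0.032) / (0.19527) = 0.16388.

0.164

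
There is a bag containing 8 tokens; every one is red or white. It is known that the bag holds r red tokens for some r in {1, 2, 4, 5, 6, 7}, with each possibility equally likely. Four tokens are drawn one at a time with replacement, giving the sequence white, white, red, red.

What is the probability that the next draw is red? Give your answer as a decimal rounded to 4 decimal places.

Under each hypothesis, the probability of the observed sequence is: P(data | r = 1) = (7/8)(7/8)(1/8)(1/8) = 0.011963; P(data | r = 2) = (6/8)(6/8)(2/8)(2/8) = 0.035156; P(data | r = 4) = (4/8)(4/8)(4/8)(4/8) = 0.0625; P(data | r = 5) = (3/8)(3/8)(5/8)(5/8) = 0.054932; P(data | r = 6) = (2/8)(2/8)(6/8)(6/8) = 0.035156; P(data | r = 7) = (1/8)(1/8)(7/8)(7/8) = 0.011963.
Weighting by the prior gives 1/6 · 0.011963 = 0.0019938, 1/6 · 0.035156 = 0.0058594, 1/6 · 0.0625 = 0.010417, 1/6 · 0.054932 = 0.0091553, 1/6 · 0.035156 = 0.0058594, 1/6 · 0.011963 = 0.0019938; summing to 0.035278.
Dividing through by the total gives posterior P(r = 1 | data) = 0.056517, P(r = 2 | data) = 0.16609, P(r = 4 | data) = 0.29527, P(r = 5 | data) = 0.25952, P(r = 6 | data) = 0.16609, P(r = 7 | data) = 0.056517.
So P(red next | data) = Σ P(red next | H) P(H | data) = (1/8)(0.056517) + (1/4)(0.16609) + (1/2)(0.29527) + (5/8)(0.25952) + (3/4)(0.16609) + (7/8)(0.056517) = 0.53244.

0.5324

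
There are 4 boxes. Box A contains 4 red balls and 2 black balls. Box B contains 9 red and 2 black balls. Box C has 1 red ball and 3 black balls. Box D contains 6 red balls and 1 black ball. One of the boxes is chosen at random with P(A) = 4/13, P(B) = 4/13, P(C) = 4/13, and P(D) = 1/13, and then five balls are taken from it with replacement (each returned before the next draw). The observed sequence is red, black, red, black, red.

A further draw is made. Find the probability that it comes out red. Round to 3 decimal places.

Compute the likelihood of the observed sequence for each case: P(data | box A) = (4/6)(2/6)(4/6)(2/6)(4/6) = 0.032922; P(data | box B) = (9/11)(2/11)(9/11)(2/11)(9/11) = 0.018106; P(data | box C) = (1/4)(3/4)(1/4)(3/4)(1/4) = 0.0087891; P(data | box D) = (6/7)(1/7)(6/7)(1/7)(6/7) = 0.012852.
Multiplying each by its prior: 4/13 · 0.032922 = 0.01013, 4/13 · 0.018106 = 0.0055711, 4/13 · 0.0087891 = 0.0027043, 1/13 · 0.012852 = 0.0009886; summing to 0.019394.
Dividing through by the total gives posterior P(box A | data) = 0.52232, P(box B | data) = 0.28726, P(box C | data) = 0.13944, P(box D | data) = 0.050975.
The predictive probability is P(red next | data) = (2/3)(0.52232) + (9/11)(0.28726) + (1/4)(0.13944) + (6/7)(0.050975) = 0.6618.

0.662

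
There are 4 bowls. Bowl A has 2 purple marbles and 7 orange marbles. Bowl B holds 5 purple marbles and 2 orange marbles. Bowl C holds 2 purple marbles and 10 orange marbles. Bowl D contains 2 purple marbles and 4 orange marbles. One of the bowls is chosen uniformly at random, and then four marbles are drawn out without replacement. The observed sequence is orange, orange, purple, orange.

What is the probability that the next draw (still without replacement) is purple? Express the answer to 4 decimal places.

For each hypothesis, P(data | H) works out to: P(data | bowl A) = (7/9)(6/8)(2/7)(5/6) = 0.13889; P(data | bowl B) = (2/7)(1/6)(5/5)(0/4) = 0; P(data | bowl C) = (10/12)(9/11)(2/10)(8/9) = 0.12121; P(data | bowl D) = (4/6)(3/5)(2/4)(2/3) = 0.13333.
Multiplying each by its prior: 1/4 · 0.13889 = 0.034722, 1/4 · 0 = 0, 1/4 · 0.12121 = 0.030303, 1/4 · 0.13333 = 0.033333; summing to 0.098359.
Dividing through by the total gives posterior P(bowl A | data) = 0.35302, P(bowl B | data) = 0, P(bowl C | data) = 0.30809, P(bowl D | data) = 0.3389.
The predictive probability is P(purple next | data) = (1/5)(0.35302) + (1/8)(0.30809) + (1/2)(0.3389) = 0.27856.

0.2786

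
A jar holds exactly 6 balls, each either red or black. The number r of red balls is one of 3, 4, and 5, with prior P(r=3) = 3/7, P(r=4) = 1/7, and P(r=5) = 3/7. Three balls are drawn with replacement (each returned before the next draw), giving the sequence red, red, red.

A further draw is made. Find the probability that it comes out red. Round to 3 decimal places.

0.761

Under each hypothesis, the probability of the observed sequence is: P(data | r = 3) = (3/6)(3/6)(3/6) = 1/8; P(data | r = 4) = (4/6)(4/6)(4/6) = 8/27; P(data | r = 5) = (5/6)(5/6)(5/6) = 125/216.
The prior-weighted likelihoods are 3/7 · 1/8 = 3/56, 1/7 · 8/27 = 8/189, 3/7 · 125/216 = 125/504; summing to 65/189.
Dividing through by the total gives posterior P(r = 3 | data) = 0.15577, P(r = 4 | data) = 0.12308, P(r = 5 | data) = 0.72115.
Averaging over the posterior, P(red next | data) = (1/2)(0.15577) + (2/3)(0.12308) + (5/6)(0.72115) = 0.7609.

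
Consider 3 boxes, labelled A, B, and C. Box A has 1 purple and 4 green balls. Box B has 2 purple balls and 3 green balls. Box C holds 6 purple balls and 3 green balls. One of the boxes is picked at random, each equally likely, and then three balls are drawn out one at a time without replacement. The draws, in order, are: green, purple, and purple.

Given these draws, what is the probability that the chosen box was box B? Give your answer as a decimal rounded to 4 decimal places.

Compute the likelihood of the observed sequence for each case: P(data | box A) = (4/5)(1/4)(0/3) = 0; P(data | box B) = (3/5)(2/4)(1/3) = 1/10; P(data | box C) = (3/9)(6/8)(5/7) = 5/28.
Multiplying each by its prior: 1/3 · 0 = 0, 1/3 · 1/10 = 1/30, 1/3 · 5/28 = 5/84; summing to 13/140.
By Bayes' rule, P(box B | data) = (1/30) / (13/140) = 14/39.

0.3590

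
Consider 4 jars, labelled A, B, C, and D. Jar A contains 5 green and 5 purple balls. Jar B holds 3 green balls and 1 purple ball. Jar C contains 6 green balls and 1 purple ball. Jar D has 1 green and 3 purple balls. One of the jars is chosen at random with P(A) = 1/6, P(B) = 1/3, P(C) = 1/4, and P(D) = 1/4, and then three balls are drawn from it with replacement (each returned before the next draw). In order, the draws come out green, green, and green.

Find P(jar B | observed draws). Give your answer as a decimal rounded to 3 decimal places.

The likelihood of the observed sequence under each hypothesis: P(data | jar A) = (5/10)(5/10)(5/10) = 0.125; P(data | jar B) = (3/4)(3/4)(3/4) = 0.42188; P(data | jar C) = (6/7)(6/7)(6/7) = 0.62974; P(data | jar D) = (1/4)(1/4)(1/4) = 0.015625.
The prior-weighted likelihoods are 1/6 · 0.125 = 0.020833, 1/3 · 0.42188 = 0.14062, 1/4 · 0.62974 = 0.15743, 1/4 · 0.015625 = 0.0039062; these sum to 0.3228.
Hence P(jar B | data) = (0.14062) / (0.3228) = 0.43564.

0.436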